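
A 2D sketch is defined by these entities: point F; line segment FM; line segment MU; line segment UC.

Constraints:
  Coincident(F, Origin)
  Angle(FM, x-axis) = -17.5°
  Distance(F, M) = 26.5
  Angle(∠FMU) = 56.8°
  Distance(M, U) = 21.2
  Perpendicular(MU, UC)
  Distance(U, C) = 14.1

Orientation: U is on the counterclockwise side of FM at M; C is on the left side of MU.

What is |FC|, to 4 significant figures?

10.49

F is at the origin; FM runs at -17.5° with length 26.5, so M = 26.5·(cos -17.5°, sin -17.5°) = (25.27, -7.969). ∠FMU = 56.8°, so MU runs at -17.5° + (180° − 56.8°) = 105.7° from the x-axis; with |MU| = 21.2, U = M + 21.2·(cos 105.7°, sin 105.7°) = (19.54, 12.44). The perpendicularity gives UC at right angles to MU; with |UC| = 14.1 on the left of MU, C = U + 14.1·(-0.9627, -0.2706) = (5.963, 8.625). Then |FC| = |C − F| = 10.49.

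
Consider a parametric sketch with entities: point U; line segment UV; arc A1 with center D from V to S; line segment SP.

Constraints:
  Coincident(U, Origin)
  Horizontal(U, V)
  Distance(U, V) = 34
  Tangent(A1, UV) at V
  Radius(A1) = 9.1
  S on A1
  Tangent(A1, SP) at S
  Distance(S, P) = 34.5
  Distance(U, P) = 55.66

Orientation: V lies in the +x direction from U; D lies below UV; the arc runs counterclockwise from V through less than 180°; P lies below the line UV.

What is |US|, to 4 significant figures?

27.52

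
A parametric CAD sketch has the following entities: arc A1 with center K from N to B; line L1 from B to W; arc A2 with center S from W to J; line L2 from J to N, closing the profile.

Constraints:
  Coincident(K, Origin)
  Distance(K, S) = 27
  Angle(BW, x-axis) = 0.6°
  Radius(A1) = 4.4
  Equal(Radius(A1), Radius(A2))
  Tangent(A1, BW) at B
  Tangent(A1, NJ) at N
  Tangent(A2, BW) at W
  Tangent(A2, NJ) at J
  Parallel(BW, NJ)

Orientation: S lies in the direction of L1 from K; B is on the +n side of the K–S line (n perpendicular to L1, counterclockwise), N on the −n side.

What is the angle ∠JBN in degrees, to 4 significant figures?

71.95°

The slot axis is L1's direction at 0.6°, so u = (cos 0.6°, sin 0.6°) = (0.9999, 0.01047) and n = (−sin 0.6°, cos 0.6°) = (-0.01047, 0.9999). K is at the origin and S lies 27.0 along u from K, so S = 27.0·u = (27.00, 0.2827). Tangency of A1 to both parallel lines with radius 4.4 puts B and N at K ± 4.4·n: B = (-0.04608, 4.400), N = (0.04608, -4.400). Equal radii place W and J the same way about S: W = S + 4.4·n = (26.95, 4.682), J = S − 4.4·n = (27.04, -4.117). Then cos ∠JBN = BJ·BN / (|BJ||BN|), giving 71.95°.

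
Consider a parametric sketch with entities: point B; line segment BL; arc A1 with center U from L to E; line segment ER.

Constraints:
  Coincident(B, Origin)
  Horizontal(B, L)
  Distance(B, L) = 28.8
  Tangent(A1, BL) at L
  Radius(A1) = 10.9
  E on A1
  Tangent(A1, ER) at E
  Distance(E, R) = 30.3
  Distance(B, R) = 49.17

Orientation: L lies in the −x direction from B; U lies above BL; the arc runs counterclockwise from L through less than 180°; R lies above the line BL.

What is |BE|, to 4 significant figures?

22.36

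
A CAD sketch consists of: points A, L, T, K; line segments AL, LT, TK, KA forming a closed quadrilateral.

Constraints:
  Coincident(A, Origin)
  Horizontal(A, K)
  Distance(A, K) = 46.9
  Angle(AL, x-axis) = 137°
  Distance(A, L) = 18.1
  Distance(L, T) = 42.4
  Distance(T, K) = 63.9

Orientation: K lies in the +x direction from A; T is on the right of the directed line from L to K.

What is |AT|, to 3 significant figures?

31.4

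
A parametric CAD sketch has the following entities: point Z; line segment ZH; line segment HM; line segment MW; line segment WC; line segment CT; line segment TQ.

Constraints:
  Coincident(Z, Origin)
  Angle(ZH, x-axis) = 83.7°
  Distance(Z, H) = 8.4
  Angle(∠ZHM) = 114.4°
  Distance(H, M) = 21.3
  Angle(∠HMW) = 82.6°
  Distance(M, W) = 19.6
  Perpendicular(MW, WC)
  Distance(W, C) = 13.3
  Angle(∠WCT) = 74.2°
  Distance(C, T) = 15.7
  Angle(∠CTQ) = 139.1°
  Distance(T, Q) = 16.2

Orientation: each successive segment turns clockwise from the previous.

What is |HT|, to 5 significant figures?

12.223

MW ⟂ WC, so WC runs at -169.30°; with |WC| = 13.3, C = (11.738, -6.7619). ∠WCT = 74.2° gives CT at 84.900° from the x-axis; with |CT| = 15.7, T = (13.134, 8.8759). Then |HT| = |T − H| = 12.223.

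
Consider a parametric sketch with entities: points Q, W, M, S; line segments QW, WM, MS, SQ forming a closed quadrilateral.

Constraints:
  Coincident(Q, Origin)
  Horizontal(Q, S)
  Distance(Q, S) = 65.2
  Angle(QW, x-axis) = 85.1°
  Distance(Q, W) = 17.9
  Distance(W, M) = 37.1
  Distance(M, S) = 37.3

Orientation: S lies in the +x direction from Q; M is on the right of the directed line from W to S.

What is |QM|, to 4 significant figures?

29.61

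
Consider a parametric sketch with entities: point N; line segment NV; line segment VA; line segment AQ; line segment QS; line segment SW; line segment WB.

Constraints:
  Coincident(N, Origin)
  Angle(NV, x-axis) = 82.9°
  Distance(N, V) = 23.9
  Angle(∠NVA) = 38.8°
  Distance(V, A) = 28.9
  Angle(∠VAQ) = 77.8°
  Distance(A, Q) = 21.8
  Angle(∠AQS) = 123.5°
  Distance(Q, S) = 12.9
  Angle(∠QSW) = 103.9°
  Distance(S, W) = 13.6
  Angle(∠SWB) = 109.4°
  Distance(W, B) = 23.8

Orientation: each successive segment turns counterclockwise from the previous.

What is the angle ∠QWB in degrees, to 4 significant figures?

72.53°

N is at the origin; NV runs at 82.9° with length 23.9, so V = (2.954, 23.72). ∠NVA = 38.8° gives VA at -135.9° from the x-axis; with |VA| = 28.9, A = (-17.80, 3.605). ∠VAQ = 77.8° gives AQ at -33.70° from the x-axis; with |AQ| = 21.8, Q = (0.3368, -8.491). ∠AQS = 123.5° gives QS at 22.80° from the x-axis; with |QS| = 12.9, S = (12.23, -3.492). ∠QSW = 103.9° gives SW at 98.90° from the x-axis; with |SW| = 13.6, W = (10.12, 9.944). ∠SWB = 109.4° gives WB at 169.5° from the x-axis; with |WB| = 23.8, B = (-13.28, 14.28). Then cos ∠QWB = WQ·WB / (|WQ||WB|), giving 72.53°.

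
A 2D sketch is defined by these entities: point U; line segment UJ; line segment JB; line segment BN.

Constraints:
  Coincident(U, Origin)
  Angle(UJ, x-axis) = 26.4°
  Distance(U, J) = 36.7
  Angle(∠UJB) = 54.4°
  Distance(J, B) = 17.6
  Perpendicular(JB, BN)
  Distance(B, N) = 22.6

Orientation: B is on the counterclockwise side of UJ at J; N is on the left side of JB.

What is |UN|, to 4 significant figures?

8.161

U is at the origin; UJ runs at 26.4° with length 36.7, so J = 36.7·(cos 26.4°, sin 26.4°) = (32.87, 16.32). ∠UJB = 54.4°, so JB runs at 26.4° + (180° − 54.4°) = 152.0° from the x-axis; with |JB| = 17.6, B = J + 17.6·(cos 152.0°, sin 152.0°) = (17.33, 24.58). The perpendicularity gives BN at right angles to JB; with |BN| = 22.6 on the left of JB, N = B + 22.6·(-0.4695, -0.8829) = (6.723, 4.626). Then |UN| = |N − U| = 8.161.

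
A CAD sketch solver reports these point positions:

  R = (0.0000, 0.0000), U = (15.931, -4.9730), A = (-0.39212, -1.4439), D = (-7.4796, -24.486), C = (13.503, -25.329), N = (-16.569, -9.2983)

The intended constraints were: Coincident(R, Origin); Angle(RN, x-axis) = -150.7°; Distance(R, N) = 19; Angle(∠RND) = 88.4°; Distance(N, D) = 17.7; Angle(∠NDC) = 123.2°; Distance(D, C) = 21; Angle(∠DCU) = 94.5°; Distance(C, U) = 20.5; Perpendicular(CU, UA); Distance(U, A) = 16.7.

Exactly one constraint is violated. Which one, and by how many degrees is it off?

Perpendicular(CU, UA) — off by 5.40°.

R = (0.00, 0.00) ✓; RN at -150.7° ✓; |RN| = 19.00 ✓; ∠RND = 88.40° ✓; |ND| = 17.70 ✓; ∠NDC = 123.2° ✓; |DC| = 21.00 ✓; ∠DCU = 94.50° ✓; |CU| = 20.50 ✓; ∠(CU, UA) = 84.60° ✗; |UA| = 16.70 ✓.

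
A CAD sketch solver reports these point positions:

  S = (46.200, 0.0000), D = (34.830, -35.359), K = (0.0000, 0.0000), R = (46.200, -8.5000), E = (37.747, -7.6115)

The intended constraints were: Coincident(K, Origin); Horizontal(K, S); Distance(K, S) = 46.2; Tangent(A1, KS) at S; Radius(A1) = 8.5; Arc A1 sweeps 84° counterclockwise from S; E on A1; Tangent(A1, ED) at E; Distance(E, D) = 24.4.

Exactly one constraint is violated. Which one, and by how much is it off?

Distance(E, D) = 24.4 — off by 3.50.

K = (0.00, 0.00) ✓; K.y = 0.00, S.y = 0.00 ✓; |KS| = 46.20 ✓; ∠(RS, SK) = 90.00° ✓; |RS| = 8.500 ✓; bearing(R→E) − bearing(R→S) = 84.00° ✓; |RE| = 8.500 ✓; ∠(RE, ED) = 90.00° ✓; |ED| = 27.90 ✗.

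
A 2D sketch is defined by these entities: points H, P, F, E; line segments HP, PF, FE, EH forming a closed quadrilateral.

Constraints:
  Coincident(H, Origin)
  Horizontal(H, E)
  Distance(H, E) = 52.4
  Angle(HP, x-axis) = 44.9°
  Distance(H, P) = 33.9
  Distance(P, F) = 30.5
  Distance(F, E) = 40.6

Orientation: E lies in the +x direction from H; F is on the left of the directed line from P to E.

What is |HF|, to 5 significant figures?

64.049

Checks: |PF| = 30.50 ✓; |FE| = 40.60 ✓.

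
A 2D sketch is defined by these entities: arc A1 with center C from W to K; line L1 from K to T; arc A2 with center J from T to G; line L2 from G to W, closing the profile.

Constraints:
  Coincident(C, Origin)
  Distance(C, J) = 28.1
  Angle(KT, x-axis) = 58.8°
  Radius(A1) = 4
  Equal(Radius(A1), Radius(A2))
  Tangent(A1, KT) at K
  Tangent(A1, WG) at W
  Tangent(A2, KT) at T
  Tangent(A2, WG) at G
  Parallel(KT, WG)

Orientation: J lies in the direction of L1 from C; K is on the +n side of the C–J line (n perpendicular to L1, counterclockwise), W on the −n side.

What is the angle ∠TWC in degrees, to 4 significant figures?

74.11°

The slot axis is L1's direction at 58.8°, so u = (cos 58.8°, sin 58.8°) = (0.5180, 0.8554) and n = (−sin 58.8°, cos 58.8°) = (-0.8554, 0.5180). C is at the origin and J lies 28.1 along u from C, so J = 28.1·u = (14.56, 24.04). Tangency of A1 to both parallel lines with radius 4.0 puts K and W at C ± 4.0·n: K = (-3.421, 2.072), W = (3.421, -2.072). Equal radii place T and G the same way about J: T = J + 4.0·n = (11.14, 26.11), G = J − 4.0·n = (17.98, 21.96). Then cos ∠TWC = WT·WC / (|WT||WC|), giving 74.11°.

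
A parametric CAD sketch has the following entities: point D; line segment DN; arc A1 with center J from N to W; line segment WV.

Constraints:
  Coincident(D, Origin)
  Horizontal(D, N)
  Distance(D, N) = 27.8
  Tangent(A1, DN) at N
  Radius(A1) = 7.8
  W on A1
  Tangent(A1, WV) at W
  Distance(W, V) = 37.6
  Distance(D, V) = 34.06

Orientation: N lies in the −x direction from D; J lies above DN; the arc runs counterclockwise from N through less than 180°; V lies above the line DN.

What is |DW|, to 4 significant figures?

21.68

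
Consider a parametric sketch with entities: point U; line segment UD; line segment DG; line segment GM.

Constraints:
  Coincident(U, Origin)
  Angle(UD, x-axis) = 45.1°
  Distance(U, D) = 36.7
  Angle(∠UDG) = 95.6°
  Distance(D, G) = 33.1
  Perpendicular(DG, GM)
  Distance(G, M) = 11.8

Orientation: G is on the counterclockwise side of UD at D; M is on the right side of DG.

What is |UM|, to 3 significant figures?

60.7

U is at the origin; UD runs at 45.1° with length 36.7, so D = 36.7·(cos 45.1°, sin 45.1°) = (25.9, 26.0). ∠UDG = 95.6°, so DG runs at 45.1° + (180° − 95.6°) = 130° from the x-axis; with |DG| = 33.1, G = D + 33.1·(cos 130°, sin 130°) = (4.85, 51.5). DG ⟂ GM; with |GM| = 11.8 on the right of DG, M = G + 11.8·(0.772, 0.636) = (14.0, 59.0). Then |UM| = |M − U| = 60.7.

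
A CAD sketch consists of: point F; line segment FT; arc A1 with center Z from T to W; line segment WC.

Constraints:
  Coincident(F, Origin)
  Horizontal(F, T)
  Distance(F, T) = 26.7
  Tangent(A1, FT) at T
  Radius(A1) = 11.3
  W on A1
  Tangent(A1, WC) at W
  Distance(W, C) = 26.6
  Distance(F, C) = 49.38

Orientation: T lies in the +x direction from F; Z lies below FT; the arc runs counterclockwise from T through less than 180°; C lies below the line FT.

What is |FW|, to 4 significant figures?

23.41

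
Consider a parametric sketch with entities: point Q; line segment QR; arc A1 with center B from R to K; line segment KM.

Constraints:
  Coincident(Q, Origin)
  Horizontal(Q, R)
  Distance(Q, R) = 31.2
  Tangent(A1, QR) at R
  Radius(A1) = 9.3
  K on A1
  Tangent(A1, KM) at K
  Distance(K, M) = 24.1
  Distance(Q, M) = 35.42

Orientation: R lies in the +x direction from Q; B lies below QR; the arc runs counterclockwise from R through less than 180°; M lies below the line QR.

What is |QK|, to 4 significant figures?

23.30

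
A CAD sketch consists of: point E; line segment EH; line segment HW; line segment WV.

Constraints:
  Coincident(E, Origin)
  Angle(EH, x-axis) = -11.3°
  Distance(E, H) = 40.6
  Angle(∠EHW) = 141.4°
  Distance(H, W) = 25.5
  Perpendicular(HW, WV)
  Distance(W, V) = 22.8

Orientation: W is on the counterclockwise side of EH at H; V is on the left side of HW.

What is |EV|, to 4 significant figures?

57.29

∠EHW = 141.4°, so HW runs at -11.3° + (180° − 141.4°) = 27.30° from the x-axis; with |HW| = 25.5, W = H + 25.5·(cos 27.30°, sin 27.30°) = (62.47, 3.740). HW is perpendicular to WV; with |WV| = 22.8 on the left of HW, V = W + 22.8·(-0.4586, 0.8886) = (52.02, 24.00). Then |EV| = |V − E| = 57.29.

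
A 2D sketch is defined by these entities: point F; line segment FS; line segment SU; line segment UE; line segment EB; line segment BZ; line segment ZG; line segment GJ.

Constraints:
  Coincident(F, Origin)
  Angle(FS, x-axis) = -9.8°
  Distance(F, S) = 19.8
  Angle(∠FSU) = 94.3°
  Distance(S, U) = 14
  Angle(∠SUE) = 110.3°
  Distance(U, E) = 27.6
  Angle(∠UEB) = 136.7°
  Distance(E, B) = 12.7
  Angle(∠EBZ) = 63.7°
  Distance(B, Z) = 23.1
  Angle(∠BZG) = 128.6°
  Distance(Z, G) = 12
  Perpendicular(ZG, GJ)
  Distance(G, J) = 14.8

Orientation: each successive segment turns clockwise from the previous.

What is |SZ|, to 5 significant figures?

20.375

F is at the origin; FS runs at -9.8° with length 19.8, so S = (19.511, -3.3701). ∠FSU = 94.3° gives SU at -95.500° from the x-axis; with |SU| = 14.0, U = (18.169, -17.306). ∠SUE = 110.3° gives UE at -165.20° from the x-axis; with |UE| = 27.6, E = (-8.5151, -24.356). ∠UEB = 136.7° gives EB at 151.50° from the x-axis; with |EB| = 12.7, B = (-19.676, -18.296). ∠EBZ = 63.7° gives BZ at 35.200° from the x-axis; with |BZ| = 23.1, Z = (-0.80002, -4.9805). Then |SZ| = |Z − S| = 20.375.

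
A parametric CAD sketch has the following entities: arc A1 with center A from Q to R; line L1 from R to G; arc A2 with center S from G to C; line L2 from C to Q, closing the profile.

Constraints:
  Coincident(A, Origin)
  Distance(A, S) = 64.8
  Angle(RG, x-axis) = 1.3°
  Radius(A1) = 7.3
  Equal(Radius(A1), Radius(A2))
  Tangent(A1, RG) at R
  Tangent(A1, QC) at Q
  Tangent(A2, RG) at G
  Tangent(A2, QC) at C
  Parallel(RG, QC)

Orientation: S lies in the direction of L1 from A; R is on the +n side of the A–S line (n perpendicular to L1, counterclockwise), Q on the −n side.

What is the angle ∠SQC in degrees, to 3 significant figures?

6.43°

Tangency of A1 to both parallel lines with radius 7.3 puts R and Q at A ± 7.3·n: R = (-0.166, 7.30), Q = (0.166, -7.30). Equal radii place G and C the same way about S: G = S + 7.3·n = (64.6, 8.77), C = S − 7.3·n = (64.9, -5.83). Then cos ∠SQC = QS·QC / (|QS||QC|), giving 6.43°.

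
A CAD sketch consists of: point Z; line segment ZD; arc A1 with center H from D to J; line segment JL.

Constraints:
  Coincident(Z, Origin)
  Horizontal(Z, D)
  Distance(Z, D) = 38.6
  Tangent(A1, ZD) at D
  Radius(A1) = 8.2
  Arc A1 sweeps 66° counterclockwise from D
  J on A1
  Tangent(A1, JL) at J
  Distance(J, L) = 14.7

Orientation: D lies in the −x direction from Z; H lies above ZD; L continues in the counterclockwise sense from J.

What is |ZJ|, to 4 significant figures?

31.49

Tangency of A1 to ZD means the radius HD is perpendicular to ZD, so H = D + (0, 8.2) = (-38.60, 8.200). On A1, D sits at bearing -90° from H; a 66° counterclockwise sweep puts J at bearing -24°, so J = H + 8.2·(cos -24°, sin -24°) = (-31.11, 4.865). Then |ZJ| = |J − Z| = 31.49.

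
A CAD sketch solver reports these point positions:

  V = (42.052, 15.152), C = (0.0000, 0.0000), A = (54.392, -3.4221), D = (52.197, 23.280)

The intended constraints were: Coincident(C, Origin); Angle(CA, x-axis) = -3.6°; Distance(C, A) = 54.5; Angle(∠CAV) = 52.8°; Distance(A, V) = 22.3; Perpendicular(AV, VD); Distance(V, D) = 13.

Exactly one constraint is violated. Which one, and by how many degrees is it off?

Perpendicular(AV, VD) — off by 5.10°.

C = (0.00, 0.00) ✓; CA at -3.600° ✓; |CA| = 54.50 ✓; ∠CAV = 52.80° ✓; |AV| = 22.30 ✓; ∠(AV, VD) = 84.90° ✗; |VD| = 13.00 ✓.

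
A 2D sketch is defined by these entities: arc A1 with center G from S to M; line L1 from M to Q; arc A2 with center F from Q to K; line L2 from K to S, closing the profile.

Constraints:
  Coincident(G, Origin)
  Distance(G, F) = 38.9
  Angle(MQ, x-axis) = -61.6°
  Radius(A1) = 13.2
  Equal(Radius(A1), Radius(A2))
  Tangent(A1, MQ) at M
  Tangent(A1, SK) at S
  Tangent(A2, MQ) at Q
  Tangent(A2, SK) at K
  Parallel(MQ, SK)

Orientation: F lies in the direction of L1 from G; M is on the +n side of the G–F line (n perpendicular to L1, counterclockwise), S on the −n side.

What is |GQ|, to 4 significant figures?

41.08

Tangency of A1 to both parallel lines with radius 13.2 puts M and S at G ± 13.2·n: M = (11.61, 6.278), S = (-11.61, -6.278). Equal radii place Q and K the same way about F: Q = F + 13.2·n = (30.11, -27.94), K = F − 13.2·n = (6.890, -40.50). Then |GQ| = |Q − G| = 41.08.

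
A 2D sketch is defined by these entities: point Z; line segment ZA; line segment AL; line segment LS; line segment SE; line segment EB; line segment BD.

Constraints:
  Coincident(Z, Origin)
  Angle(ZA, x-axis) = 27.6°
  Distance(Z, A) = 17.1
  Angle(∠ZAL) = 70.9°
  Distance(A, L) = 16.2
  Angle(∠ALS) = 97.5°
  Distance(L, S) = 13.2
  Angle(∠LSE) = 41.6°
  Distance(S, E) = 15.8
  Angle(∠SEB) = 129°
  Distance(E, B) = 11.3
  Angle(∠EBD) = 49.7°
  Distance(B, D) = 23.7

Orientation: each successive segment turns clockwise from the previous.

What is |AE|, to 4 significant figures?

6.579

∠ALS = 97.5° gives LS at -164.0° from the x-axis; with |LS| = 13.2, S = (4.860, -11.74). ∠LSE = 41.6° gives SE at 57.60° from the x-axis; with |SE| = 15.8, E = (13.33, 1.602). Then |AE| = |E − A| = 6.579.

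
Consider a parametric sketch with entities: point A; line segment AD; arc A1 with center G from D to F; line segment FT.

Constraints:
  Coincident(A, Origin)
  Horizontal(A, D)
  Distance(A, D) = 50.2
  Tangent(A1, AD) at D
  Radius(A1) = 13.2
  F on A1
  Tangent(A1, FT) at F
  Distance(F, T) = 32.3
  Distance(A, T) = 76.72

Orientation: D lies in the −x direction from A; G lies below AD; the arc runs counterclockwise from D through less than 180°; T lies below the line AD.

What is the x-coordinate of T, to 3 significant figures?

-61.2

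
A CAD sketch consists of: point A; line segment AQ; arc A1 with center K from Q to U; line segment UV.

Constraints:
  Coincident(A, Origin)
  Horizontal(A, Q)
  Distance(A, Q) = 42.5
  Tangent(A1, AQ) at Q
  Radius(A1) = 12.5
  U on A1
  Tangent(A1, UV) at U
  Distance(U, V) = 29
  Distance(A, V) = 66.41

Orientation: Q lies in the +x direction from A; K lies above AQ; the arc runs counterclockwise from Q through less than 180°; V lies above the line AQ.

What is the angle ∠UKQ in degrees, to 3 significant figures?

98.5°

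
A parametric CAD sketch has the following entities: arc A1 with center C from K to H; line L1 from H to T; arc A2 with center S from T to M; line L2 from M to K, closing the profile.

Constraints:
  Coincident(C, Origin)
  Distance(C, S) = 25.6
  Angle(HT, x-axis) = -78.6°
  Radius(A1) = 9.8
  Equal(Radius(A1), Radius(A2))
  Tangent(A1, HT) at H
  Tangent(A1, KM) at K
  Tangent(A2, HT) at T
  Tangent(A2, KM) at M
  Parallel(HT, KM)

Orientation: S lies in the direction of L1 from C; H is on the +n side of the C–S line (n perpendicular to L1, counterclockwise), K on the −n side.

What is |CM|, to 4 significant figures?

27.41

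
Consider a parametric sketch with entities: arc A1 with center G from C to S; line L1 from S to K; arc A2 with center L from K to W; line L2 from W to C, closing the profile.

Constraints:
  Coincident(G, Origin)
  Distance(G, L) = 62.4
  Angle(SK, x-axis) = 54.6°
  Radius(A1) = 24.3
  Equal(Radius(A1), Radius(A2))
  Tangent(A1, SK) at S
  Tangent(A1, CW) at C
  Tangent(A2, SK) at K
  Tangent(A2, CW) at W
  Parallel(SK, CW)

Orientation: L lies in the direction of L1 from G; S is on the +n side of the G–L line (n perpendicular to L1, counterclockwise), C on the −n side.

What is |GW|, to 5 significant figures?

66.965

The slot axis is L1's direction at 54.6°, so u = (cos 54.6°, sin 54.6°) = (0.57928, 0.81513) and n = (−sin 54.6°, cos 54.6°) = (-0.81513, 0.57928). G is at the origin and L lies 62.4 along u from G, so L = 62.4·u = (36.147, 50.864). Tangency of A1 to both parallel lines with radius 24.3 puts S and C at G ± 24.3·n: S = (-19.808, 14.077), C = (19.808, -14.077). Equal radii place K and W the same way about L: K = L + 24.3·n = (16.340, 64.941), W = L − 24.3·n = (55.955, 36.787). Then |GW| = |W − G| = 66.965.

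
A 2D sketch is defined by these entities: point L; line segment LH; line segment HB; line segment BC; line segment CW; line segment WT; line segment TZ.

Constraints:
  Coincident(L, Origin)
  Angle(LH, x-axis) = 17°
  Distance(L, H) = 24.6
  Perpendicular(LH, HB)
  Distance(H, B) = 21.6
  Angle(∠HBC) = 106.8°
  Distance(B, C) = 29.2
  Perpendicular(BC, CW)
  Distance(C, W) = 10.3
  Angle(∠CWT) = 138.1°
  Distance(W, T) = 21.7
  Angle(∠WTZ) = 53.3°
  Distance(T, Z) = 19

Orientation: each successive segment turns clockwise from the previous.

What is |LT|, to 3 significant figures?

2.92

BC ⟂ CW, so CW runs at 124°; with |CW| = 10.3, W = (-0.154, -21.1). ∠CWT = 138.1° gives WT at 81.9° from the x-axis; with |WT| = 21.7, T = (2.90, 0.335). Then |LT| = |T − L| = 2.92.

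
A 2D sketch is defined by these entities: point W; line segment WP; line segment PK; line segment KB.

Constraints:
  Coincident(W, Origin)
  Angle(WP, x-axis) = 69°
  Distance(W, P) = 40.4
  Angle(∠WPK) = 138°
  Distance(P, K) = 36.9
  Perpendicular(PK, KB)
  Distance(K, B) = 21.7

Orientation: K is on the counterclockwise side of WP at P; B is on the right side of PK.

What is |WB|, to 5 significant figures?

82.786

W is at the origin; WP runs at 69.0° with length 40.4, so P = 40.4·(cos 69.0°, sin 69.0°) = (14.478, 37.717). ∠WPK = 138.0°, so PK runs at 69.0° + (180° − 138.0°) = 111.00° from the x-axis; with |PK| = 36.9, K = P + 36.9·(cos 111.00°, sin 111.00°) = (1.2543, 72.166). PK ⟂ KB; with |KB| = 21.7 on the right of PK, B = K + 21.7·(0.93358, 0.35837) = (21.513, 79.942). Then |WB| = |B − W| = 82.786.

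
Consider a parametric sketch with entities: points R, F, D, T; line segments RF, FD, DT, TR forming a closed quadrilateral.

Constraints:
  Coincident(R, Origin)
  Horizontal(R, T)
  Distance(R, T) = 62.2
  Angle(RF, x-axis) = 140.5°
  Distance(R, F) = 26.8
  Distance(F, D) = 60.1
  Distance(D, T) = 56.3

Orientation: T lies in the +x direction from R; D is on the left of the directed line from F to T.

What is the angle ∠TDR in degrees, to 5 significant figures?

66.867°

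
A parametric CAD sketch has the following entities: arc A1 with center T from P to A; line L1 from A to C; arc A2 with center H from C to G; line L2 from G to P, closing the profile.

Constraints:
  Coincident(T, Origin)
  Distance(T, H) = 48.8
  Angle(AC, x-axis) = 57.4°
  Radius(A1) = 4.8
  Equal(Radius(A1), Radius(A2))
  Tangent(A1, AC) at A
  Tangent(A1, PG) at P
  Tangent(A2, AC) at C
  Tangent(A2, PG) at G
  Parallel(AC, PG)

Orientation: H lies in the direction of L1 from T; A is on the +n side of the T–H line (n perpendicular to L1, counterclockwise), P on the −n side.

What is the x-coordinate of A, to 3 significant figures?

-4.04

The slot axis is L1's direction at 57.4°, so u = (cos 57.4°, sin 57.4°) = (0.539, 0.842) and n = (−sin 57.4°, cos 57.4°) = (-0.842, 0.539). T is at the origin and H lies 48.8 along u from T, so H = 48.8·u = (26.3, 41.1). Tangency of A1 to both parallel lines with radius 4.8 puts A and P at T ± 4.8·n: A = (-4.04, 2.59), P = (4.04, -2.59). So A.x = -4.04.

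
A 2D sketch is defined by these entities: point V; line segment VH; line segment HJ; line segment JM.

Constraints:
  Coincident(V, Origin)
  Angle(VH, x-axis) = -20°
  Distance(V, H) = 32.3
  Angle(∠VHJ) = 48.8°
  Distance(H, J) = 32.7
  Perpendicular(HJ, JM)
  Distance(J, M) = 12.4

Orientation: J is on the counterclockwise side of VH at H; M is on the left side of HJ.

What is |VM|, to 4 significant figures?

16.50

V is at the origin; VH runs at -20.0° with length 32.3, so H = 32.3·(cos -20.0°, sin -20.0°) = (30.35, -11.05). ∠VHJ = 48.8°, so HJ runs at -20.0° + (180° − 48.8°) = 111.2° from the x-axis; with |HJ| = 32.7, J = H + 32.7·(cos 111.2°, sin 111.2°) = (18.53, 19.44). HJ is perpendicular to JM; with |JM| = 12.4 on the left of HJ, M = J + 12.4·(-0.9323, -0.3616) = (6.966, 14.96). Then |VM| = |M − V| = 16.50.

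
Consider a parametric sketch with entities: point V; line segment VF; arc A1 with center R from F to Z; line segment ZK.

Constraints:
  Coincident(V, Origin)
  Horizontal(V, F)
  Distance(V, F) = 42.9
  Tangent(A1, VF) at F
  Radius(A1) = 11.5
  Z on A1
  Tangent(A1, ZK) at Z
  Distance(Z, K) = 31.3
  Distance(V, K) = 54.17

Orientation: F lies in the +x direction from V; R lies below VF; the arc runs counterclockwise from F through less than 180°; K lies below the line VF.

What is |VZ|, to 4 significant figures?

33.61

Checks: |RZ| = 11.50 ✓; ∠(RZ, ZK) = 90.00° ✓; |ZK| = 31.30 ✓; |VK| = 54.17 ✓.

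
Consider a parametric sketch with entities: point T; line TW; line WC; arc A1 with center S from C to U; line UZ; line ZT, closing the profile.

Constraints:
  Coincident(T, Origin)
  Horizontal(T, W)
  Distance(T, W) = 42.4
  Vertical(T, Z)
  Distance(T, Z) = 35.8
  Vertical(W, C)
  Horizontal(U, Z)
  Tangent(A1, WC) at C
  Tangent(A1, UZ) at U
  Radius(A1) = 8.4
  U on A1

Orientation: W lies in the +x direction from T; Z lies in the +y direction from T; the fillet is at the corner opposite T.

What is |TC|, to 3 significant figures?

50.5

The virtual corner opposite T is at (42.4, 35.8). The tangent condition forces SC to be normal to WC and tangency of A1 to UZ means the radius SU is perpendicular to UZ, with radius 8.4, so the center S sits 8.4 in from both sides at S = (34.0, 27.4). That places the tangent points at C = (42.4, 27.4) on WC and U = (34.0, 35.8) on UZ. Then |TC| = |C − T| = 50.5.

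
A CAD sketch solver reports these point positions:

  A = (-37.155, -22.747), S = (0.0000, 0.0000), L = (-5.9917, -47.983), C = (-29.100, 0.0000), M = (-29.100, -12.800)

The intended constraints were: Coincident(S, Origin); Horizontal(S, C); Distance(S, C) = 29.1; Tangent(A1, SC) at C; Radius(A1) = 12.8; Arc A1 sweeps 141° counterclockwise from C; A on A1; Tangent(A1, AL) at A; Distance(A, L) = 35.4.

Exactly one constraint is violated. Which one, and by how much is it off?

Distance(A, L) = 35.4 — off by 4.70.

S = (0.00, 0.00) ✓; S.y = 0.00, C.y = 0.00 ✓; |SC| = 29.10 ✓; ∠(MC, CS) = 90.00° ✓; |MC| = 12.80 ✓; bearing(M→A) − bearing(M→C) = 141.0° ✓; |MA| = 12.80 ✓; ∠(MA, AL) = 90.00° ✓; |AL| = 40.10 ✗.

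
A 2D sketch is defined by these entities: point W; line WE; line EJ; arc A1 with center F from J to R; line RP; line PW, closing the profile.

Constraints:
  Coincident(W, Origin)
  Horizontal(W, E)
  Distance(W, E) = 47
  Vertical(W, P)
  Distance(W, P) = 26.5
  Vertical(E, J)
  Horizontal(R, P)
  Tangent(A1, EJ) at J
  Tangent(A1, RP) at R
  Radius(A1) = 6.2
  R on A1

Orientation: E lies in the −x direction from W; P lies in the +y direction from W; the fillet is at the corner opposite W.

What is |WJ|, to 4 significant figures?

51.20

W is at the origin; WE is horizontal with |WE| = 47.0 and E on the −x side, so E = (-47.00, 0.000). W and P share the same x with |WP| = 26.5 and P on the +y side, so P = (0.000, 26.50). The virtual corner opposite W is at (-47.00, 26.50). Since A1 is tangent to EJ there, FJ ⟂ EJ and tangency of A1 to RP means the radius FR is perpendicular to RP, with radius 6.2, so the center F sits 6.2 in from both sides at F = (-40.80, 20.30). That places the tangent points at J = (-47.00, 20.30) on EJ and R = (-40.80, 26.50) on RP. Then |WJ| = |J − W| = 51.20.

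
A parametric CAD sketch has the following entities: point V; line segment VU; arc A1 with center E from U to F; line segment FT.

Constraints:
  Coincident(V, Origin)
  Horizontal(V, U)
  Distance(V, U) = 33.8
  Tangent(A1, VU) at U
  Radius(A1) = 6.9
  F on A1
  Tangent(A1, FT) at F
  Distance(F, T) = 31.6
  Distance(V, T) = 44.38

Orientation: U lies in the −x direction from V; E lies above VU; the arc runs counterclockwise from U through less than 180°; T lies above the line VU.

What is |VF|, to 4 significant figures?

27.64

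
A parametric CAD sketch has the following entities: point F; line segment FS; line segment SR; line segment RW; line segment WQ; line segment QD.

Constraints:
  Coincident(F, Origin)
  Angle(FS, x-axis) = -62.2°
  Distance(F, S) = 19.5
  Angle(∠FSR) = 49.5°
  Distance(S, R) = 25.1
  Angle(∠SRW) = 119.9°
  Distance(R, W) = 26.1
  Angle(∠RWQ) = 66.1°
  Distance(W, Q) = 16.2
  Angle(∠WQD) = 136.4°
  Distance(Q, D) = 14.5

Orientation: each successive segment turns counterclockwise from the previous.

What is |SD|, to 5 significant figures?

18.705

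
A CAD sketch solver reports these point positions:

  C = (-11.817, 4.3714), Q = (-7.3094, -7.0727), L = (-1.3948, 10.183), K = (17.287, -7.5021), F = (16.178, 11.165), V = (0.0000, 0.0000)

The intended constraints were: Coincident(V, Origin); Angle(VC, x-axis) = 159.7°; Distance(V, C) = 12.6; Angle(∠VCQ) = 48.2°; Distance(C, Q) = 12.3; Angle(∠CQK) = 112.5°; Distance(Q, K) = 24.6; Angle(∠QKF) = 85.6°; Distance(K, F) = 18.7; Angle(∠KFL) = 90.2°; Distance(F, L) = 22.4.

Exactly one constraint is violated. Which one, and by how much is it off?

Distance(F, L) = 22.4 — off by 4.80.

V = (0.00, 0.00) ✓; VC at 159.7° ✓; |VC| = 12.60 ✓; ∠VCQ = 48.20° ✓; |CQ| = 12.30 ✓; ∠CQK = 112.5° ✓; |QK| = 24.60 ✓; ∠QKF = 85.60° ✓; |KF| = 18.70 ✓; ∠KFL = 90.20° ✓; |FL| = 17.60 ✗.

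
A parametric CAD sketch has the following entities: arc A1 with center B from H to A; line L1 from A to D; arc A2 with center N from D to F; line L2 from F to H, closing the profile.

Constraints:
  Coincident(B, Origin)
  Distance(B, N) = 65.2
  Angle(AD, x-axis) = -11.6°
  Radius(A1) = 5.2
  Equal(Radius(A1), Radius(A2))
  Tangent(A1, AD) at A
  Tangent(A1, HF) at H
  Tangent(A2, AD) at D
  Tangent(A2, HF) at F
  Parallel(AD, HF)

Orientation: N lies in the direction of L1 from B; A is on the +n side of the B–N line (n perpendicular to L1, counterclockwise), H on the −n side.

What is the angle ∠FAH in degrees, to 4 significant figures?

80.94°

Tangency of A1 to both parallel lines with radius 5.2 puts A and H at B ± 5.2·n: A = (1.046, 5.094), H = (-1.046, -5.094). Equal radii place D and F the same way about N: D = N + 5.2·n = (64.91, -8.016), F = N − 5.2·n = (62.82, -18.20). Then cos ∠FAH = AF·AH / (|AF||AH|), giving 80.94°.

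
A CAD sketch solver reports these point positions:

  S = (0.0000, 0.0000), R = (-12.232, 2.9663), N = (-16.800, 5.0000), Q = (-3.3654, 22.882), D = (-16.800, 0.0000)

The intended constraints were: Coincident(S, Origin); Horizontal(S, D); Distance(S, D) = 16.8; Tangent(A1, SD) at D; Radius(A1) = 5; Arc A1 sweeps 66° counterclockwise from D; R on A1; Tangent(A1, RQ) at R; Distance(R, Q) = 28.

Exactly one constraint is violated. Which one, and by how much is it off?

Distance(R, Q) = 28 — off by 6.20.

S = (0.00, 0.00) ✓; S.y = 0.00, D.y = 0.00 ✓; |SD| = 16.80 ✓; ∠(ND, DS) = 90.00° ✓; |ND| = 5.000 ✓; bearing(N→R) − bearing(N→D) = 66.00° ✓; |NR| = 5.000 ✓; ∠(NR, RQ) = 90.00° ✓; |RQ| = 21.80 ✗.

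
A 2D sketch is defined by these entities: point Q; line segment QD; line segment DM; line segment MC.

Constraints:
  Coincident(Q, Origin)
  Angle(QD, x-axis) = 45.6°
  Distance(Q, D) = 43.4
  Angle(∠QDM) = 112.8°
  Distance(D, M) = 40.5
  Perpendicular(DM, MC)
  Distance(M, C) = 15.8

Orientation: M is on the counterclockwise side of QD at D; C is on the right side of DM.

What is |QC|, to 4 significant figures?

80.00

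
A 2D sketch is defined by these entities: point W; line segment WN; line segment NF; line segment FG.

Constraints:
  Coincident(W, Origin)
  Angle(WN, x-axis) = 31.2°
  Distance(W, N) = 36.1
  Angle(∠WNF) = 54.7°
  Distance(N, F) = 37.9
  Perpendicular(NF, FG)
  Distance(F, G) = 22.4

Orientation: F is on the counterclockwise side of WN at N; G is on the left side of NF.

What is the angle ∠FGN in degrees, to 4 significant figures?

59.42°

W is at the origin; WN runs at 31.2° with length 36.1, so N = 36.1·(cos 31.2°, sin 31.2°) = (30.88, 18.70). ∠WNF = 54.7°, so NF runs at 31.2° + (180° − 54.7°) = 156.5° from the x-axis; with |NF| = 37.9, F = N + 37.9·(cos 156.5°, sin 156.5°) = (-3.878, 33.81). The perpendicularity gives FG at right angles to NF; with |FG| = 22.4 on the left of NF, G = F + 22.4·(-0.3987, -0.9171) = (-12.81, 13.27). Then cos ∠FGN = GF·GN / (|GF||GN|), giving 59.42°.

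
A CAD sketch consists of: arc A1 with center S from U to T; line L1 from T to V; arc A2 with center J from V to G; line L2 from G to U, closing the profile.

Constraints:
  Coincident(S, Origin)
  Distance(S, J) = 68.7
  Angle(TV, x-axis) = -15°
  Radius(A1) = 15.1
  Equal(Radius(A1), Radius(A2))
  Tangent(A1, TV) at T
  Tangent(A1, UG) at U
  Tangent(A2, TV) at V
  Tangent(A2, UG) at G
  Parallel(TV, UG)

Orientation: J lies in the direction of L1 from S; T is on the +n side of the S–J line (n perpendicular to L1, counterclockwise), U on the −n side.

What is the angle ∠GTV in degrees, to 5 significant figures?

23.730°

The slot axis is L1's direction at -15.0°, so u = (cos -15.0°, sin -15.0°) = (0.96593, -0.25882) and n = (−sin -15.0°, cos -15.0°) = (0.25882, 0.96593). S is at the origin and J lies 68.7 along u from S, so J = 68.7·u = (66.359, -17.781). Tangency of A1 to both parallel lines with radius 15.1 puts T and U at S ± 15.1·n: T = (3.9082, 14.585), U = (-3.9082, -14.585). Equal radii place V and G the same way about J: V = J + 15.1·n = (70.267, -3.1954), G = J − 15.1·n = (62.451, -32.366). Then cos ∠GTV = TG·TV / (|TG||TV|), giving 23.730°.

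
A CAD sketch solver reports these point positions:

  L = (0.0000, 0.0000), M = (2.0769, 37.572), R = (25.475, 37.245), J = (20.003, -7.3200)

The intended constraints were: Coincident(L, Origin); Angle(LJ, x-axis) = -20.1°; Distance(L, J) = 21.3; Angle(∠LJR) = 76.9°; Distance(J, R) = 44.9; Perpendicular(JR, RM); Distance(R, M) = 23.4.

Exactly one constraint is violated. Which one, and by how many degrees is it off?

Perpendicular(JR, RM) — off by 6.20°.

L = (0.00, 0.00) ✓; LJ at -20.10° ✓; |LJ| = 21.30 ✓; ∠LJR = 76.90° ✓; |JR| = 44.90 ✓; ∠(JR, RM) = 96.20° ✗; |RM| = 23.40 ✓.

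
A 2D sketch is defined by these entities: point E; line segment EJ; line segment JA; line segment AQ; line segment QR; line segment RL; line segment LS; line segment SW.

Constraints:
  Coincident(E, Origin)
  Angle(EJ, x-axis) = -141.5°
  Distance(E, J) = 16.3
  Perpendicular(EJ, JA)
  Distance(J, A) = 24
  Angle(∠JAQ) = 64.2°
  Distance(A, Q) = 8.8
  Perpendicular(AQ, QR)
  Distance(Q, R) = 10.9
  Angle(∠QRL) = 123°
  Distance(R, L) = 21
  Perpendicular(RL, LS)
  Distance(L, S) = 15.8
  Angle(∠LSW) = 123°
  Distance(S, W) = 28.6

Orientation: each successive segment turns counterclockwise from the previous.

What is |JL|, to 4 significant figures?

19.27

The perpendicularity gives QR at right angles to AQ, so QR runs at 154.3°; with |QR| = 10.9, R = (-3.822, -16.27). ∠QRL = 123.0° gives RL at -148.7° from the x-axis; with |RL| = 21.0, L = (-21.77, -27.18). Then |JL| = |L − J| = 19.27.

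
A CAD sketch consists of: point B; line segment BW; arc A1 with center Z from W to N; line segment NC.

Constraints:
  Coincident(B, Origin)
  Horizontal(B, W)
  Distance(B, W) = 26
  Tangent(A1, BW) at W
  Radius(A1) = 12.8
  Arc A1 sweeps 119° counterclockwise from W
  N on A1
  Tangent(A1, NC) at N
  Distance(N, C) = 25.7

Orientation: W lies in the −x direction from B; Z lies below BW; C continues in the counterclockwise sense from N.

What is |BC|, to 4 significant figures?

48.30

B is at the origin; B and W share the same y with |BW| = 26.0 and W on the −x side, so W = (-26.00, 0.000). A1 meets BW tangentially, so ZW is at right angles to BW, so Z = W + (0, -12.8) = (-26.00, -12.80). On A1, W sits at bearing 90° from Z; a 119° counterclockwise sweep puts N at bearing 209°, so N = Z + 12.8·(cos 209°, sin 209°) = (-37.20, -19.01). Since A1 is tangent to NC there, ZN ⟂ NC, so NC runs along (−sin 209°, cos 209°); with |NC| = 25.7, C = (-24.74, -41.48). Then |BC| = |C − B| = 48.30.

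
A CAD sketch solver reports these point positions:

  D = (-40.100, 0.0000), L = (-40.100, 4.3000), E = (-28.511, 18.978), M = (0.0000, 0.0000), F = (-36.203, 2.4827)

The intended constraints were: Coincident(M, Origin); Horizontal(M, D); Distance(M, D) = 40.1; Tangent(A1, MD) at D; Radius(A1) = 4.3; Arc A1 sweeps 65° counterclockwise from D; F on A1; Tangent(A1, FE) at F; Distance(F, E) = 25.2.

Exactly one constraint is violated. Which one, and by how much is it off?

Distance(F, E) = 25.2 — off by 7.00.

M = (0.00, 0.00) ✓; M.y = 0.00, D.y = 0.00 ✓; |MD| = 40.10 ✓; ∠(LD, DM) = 90.00° ✓; |LD| = 4.300 ✓; bearing(L→F) − bearing(L→D) = 65.00° ✓; |LF| = 4.300 ✓; ∠(LF, FE) = 90.00° ✓; |FE| = 18.20 ✗.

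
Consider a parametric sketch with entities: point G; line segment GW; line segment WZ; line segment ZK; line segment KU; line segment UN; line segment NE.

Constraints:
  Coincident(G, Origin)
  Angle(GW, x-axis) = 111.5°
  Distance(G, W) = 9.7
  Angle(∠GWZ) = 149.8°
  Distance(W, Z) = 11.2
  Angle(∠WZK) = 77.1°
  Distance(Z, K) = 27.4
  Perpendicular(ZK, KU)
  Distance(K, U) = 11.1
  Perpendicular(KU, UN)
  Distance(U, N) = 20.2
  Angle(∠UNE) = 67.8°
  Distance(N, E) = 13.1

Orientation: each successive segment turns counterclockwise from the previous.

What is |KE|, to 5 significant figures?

15.285

The perpendicularity gives UN at right angles to KU, so UN runs at 64.600°; with |UN| = 20.2, N = (-5.4059, 4.7014). ∠UNE = 67.8° gives NE at 176.80° from the x-axis; with |NE| = 13.1, E = (-18.485, 5.4326). Then |KE| = |E − K| = 15.285.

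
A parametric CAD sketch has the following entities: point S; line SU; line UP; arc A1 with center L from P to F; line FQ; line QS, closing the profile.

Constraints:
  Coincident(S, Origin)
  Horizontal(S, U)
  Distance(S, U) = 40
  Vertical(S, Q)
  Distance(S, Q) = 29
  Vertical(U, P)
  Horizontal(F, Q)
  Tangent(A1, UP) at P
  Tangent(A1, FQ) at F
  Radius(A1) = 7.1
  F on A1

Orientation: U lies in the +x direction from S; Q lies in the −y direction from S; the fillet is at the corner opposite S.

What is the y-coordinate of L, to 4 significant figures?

-21.90

SQ is vertical with |SQ| = 29.0 and Q on the −y side, so Q = (0.000, -29.00). The virtual corner opposite S is at (40.00, -29.00). A1 meets UP tangentially, so LP is at right angles to UP and the tangent condition forces LF to be normal to FQ, with radius 7.1, so the center L sits 7.1 in from both sides at L = (32.90, -21.90). So L.y = -21.90.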